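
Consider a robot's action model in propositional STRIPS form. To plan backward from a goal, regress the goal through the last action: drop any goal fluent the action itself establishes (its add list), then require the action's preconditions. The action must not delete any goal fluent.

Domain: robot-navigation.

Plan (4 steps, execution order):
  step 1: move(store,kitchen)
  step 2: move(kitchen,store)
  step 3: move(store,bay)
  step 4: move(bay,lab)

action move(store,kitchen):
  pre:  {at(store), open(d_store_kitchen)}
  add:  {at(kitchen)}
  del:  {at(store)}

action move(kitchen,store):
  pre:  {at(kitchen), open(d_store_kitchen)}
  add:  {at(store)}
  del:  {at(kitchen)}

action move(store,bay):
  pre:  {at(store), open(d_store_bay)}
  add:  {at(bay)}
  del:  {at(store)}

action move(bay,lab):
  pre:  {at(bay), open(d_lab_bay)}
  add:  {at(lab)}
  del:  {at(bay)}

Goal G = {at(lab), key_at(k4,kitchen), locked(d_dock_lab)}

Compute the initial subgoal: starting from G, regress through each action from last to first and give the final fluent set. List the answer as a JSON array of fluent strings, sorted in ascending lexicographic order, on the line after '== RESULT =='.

Work backward from the goal:
  through step 4 (move(bay,lab)): drop {at(lab)}, keep {key_at(k4,kitchen), locked(d_dock_lab)}, require {at(bay), open(d_lab_bay)}
    → {at(bay), key_at(k4,kitchen), locked(d_dock_lab), open(d_lab_bay)}
  through step 3 (move(store,bay)): drop {at(bay)}, keep {key_at(k4,kitchen), locked(d_dock_lab), open(d_lab_bay)}, require {at(store), open(d_store_bay)}
    → {at(store), key_at(k4,kitchen), locked(d_dock_lab), open(d_lab_bay), open(d_store_bay)}
  through step 2 (move(kitchen,store)): drop {at(store)}, keep {key_at(k4,kitchen), locked(d_dock_lab), open(d_lab_bay), open(d_store_bay)}, require {at(kitchen), open(d_store_kitchen)}
    → {at(kitchen), key_at(k4,kitchen), locked(d_dock_lab), open(d_lab_bay), open(d_store_bay), open(d_store_kitchen)}
  through step 1 (move(store,kitchen)): drop {at(kitchen)}, keep {key_at(k4,kitchen), locked(d_dock_lab), open(d_lab_bay), open(d_store_bay), open(d_store_kitchen)}, require {at(store), open(d_store_kitchen)}
    → {at(store), key_at(k4,kitchen), locked(d_dock_lab), open(d_lab_bay), open(d_store_bay), open(d_store_kitchen)}

== RESULT ==
["at(store)", "key_at(k4,kitchen)", "locked(d_dock_lab)", "open(d_lab_bay)", "open(d_store_bay)", "open(d_store_kitchen)"]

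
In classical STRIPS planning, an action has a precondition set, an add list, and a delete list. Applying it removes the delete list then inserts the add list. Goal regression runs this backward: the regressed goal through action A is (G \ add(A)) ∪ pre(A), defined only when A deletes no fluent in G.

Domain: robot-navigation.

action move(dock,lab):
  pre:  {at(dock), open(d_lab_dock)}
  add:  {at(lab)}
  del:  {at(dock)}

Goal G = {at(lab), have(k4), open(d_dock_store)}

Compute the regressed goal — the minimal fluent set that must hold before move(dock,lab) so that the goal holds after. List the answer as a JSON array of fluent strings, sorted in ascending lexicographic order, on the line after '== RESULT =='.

Regress:
  G ∩ del = {}  (empty — regression defined)
  G \ add = {at(lab), have(k4), open(d_dock_store)} \ {at(lab)} = {have(k4), open(d_dock_store)}
  ∪ pre   = {have(k4), open(d_dock_store)} ∪ {at(dock), open(d_lab_dock)}
          = {at(dock), have(k4), open(d_dock_store), open(d_lab_dock)}

== RESULT ==
["at(dock)", "have(k4)", "open(d_dock_store)", "open(d_lab_dock)"]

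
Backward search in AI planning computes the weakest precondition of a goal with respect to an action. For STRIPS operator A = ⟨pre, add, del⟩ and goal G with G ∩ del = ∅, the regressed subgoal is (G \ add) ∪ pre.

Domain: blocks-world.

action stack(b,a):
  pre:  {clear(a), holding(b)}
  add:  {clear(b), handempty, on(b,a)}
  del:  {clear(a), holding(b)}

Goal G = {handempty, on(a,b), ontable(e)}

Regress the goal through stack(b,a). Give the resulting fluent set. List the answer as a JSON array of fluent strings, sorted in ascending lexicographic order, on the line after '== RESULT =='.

Regress:
  G ∩ del = {}  (empty — regression defined)
  G \ add = {handempty, on(a,b), ontable(e)} \ {clear(b), handempty, on(b,a)} = {on(a,b), ontable(e)}
  ∪ pre   = {on(a,b), ontable(e)} ∪ {clear(a), holding(b)}
          = {clear(a), holding(b), on(a,b), ontable(e)}

== RESULT ==
["clear(a)", "holding(b)", "on(a,b)", "ontable(e)"]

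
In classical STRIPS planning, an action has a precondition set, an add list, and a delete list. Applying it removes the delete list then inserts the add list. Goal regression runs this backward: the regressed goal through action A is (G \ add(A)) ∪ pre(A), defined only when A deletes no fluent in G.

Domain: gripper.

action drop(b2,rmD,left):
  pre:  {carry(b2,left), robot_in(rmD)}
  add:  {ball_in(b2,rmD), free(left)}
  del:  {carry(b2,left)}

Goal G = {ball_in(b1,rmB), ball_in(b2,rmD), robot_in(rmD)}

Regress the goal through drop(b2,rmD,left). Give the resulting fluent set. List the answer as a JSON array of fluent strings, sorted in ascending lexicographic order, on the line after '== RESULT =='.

Regress:
  G ∩ del = {}  (empty — regression defined)
  G \ add = {ball_in(b1,rmB), ball_in(b2,rmD), robot_in(rmD)} \ {ball_in(b2,rmD), free(left)} = {ball_in(b1,rmB), robot_in(rmD)}
  ∪ pre   = {ball_in(b1,rmB), robot_in(rmD)} ∪ {carry(b2,left), robot_in(rmD)}
          = {ball_in(b1,rmB), carry(b2,left), robot_in(rmD)}

== RESULT ==
["ball_in(b1,rmB)", "carry(b2,left)", "robot_in(rmD)"]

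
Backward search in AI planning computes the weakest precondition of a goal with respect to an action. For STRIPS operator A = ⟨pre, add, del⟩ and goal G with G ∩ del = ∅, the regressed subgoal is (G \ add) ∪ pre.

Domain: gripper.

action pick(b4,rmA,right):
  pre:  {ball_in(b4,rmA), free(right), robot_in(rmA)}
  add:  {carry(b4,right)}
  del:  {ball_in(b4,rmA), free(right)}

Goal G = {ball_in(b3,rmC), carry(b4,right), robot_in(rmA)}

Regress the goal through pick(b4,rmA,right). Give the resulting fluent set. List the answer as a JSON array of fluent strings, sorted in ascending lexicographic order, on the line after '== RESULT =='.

Regress:
  G ∩ del = {}  (empty — regression defined)
  G \ add = {ball_in(b3,rmC), carry(b4,right), robot_in(rmA)} \ {carry(b4,right)} = {ball_in(b3,rmC), robot_in(rmA)}
  ∪ pre   = {ball_in(b3,rmC), robot_in(rmA)} ∪ {ball_in(b4,rmA), free(right), robot_in(rmA)}
          = {ball_in(b3,rmC), ball_in(b4,rmA), free(right), robot_in(rmA)}

== RESULT ==
["ball_in(b3,rmC)", "ball_in(b4,rmA)", "free(right)", "robot_in(rmA)"]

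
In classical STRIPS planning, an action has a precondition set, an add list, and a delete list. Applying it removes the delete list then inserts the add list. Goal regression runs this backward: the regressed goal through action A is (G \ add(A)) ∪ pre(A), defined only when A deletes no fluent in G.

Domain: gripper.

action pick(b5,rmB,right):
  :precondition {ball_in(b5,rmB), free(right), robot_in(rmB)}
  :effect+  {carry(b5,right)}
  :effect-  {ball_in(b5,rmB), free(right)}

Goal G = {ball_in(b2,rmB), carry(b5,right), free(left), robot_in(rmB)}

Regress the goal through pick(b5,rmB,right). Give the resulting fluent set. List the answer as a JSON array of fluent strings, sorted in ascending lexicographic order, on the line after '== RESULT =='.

Regress:
  G ∩ del = {}  (empty — regression defined)
  G \ add = {ball_in(b2,rmB), carry(b5,right), free(left), robot_in(rmB)} \ {carry(b5,right)} = {ball_in(b2,rmB), free(left), robot_in(rmB)}
  ∪ pre   = {ball_in(b2,rmB), free(left), robot_in(rmB)} ∪ {ball_in(b5,rmB), free(right), robot_in(rmB)}
          = {ball_in(b2,rmB), ball_in(b5,rmB), free(left), free(right), robot_in(rmB)}

== RESULT ==
["ball_in(b2,rmB)", "ball_in(b5,rmB)", "free(left)", "free(right)", "robot_in(rmB)"]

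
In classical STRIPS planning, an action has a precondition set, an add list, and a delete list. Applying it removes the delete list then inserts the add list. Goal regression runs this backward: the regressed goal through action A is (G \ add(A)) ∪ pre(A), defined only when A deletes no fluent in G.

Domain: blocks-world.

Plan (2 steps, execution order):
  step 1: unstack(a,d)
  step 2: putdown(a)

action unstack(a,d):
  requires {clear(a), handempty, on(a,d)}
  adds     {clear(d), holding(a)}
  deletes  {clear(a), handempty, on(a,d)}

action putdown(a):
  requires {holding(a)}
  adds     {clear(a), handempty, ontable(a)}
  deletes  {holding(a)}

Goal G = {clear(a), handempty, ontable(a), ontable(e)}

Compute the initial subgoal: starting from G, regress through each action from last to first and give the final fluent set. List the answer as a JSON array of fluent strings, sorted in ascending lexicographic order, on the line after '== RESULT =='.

Regress step by step:
  through step 2 (putdown(a)): drop {clear(a), handempty, ontable(a)}, keep {ontable(e)}, require {holding(a)}
    → {holding(a), ontable(e)}
  through step 1 (unstack(a,d)): drop {holding(a)}, keep {ontable(e)}, require {clear(a), handempty, on(a,d)}
    → {clear(a), handempty, on(a,d), ontable(e)}

== RESULT ==
["clear(a)", "handempty", "on(a,d)", "ontable(e)"]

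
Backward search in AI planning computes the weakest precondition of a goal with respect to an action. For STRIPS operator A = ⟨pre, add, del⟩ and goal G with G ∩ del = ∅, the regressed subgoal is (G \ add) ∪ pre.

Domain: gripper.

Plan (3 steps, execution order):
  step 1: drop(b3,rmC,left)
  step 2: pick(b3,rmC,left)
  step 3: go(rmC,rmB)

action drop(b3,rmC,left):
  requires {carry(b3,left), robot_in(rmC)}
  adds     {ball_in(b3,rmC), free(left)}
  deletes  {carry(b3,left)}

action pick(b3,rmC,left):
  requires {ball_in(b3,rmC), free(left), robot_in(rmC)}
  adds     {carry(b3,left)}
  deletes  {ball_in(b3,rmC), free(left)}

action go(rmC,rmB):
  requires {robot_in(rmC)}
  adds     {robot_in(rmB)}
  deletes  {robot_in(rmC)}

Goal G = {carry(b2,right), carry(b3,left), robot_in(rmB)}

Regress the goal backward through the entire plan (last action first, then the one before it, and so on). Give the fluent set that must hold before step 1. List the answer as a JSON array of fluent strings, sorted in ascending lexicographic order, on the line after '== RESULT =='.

Regress step by step:
  through step 3 (go(rmC,rmB)): drop {robot_in(rmB)}, keep {carry(b2,right), carry(b3,left)}, require {robot_in(rmC)}
    → {carry(b2,right), carry(b3,left), robot_in(rmC)}
  through step 2 (pick(b3,rmC,left)): drop {carry(b3,left)}, keep {carry(b2,right), robot_in(rmC)}, require {ball_in(b3,rmC), free(left), robot_in(rmC)}
    → {ball_in(b3,rmC), carry(b2,right), free(left), robot_in(rmC)}
  through step 1 (drop(b3,rmC,left)): drop {ball_in(b3,rmC), free(left)}, keep {carry(b2,right), robot_in(rmC)}, require {carry(b3,left), robot_in(rmC)}
    → {carry(b2,right), carry(b3,left), robot_in(rmC)}

== RESULT ==
["carry(b2,right)", "carry(b3,left)", "robot_in(rmC)"]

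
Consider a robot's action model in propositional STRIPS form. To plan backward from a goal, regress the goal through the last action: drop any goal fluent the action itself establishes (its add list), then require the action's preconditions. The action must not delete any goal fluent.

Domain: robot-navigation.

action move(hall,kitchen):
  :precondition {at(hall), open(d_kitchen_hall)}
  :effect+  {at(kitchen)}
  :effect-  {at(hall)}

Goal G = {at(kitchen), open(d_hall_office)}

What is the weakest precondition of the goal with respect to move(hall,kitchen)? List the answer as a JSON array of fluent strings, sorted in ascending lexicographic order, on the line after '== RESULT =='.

Compute (G \ add) ∪ pre:
  G ∩ del = {}  (empty — regression defined)
  G \ add = {at(kitchen), open(d_hall_office)} \ {at(kitchen)} = {open(d_hall_office)}
  ∪ pre   = {open(d_hall_office)} ∪ {at(hall), open(d_kitchen_hall)}
          = {at(hall), open(d_hall_office), open(d_kitchen_hall)}

== RESULT ==
["at(hall)", "open(d_hall_office)", "open(d_kitchen_hall)"]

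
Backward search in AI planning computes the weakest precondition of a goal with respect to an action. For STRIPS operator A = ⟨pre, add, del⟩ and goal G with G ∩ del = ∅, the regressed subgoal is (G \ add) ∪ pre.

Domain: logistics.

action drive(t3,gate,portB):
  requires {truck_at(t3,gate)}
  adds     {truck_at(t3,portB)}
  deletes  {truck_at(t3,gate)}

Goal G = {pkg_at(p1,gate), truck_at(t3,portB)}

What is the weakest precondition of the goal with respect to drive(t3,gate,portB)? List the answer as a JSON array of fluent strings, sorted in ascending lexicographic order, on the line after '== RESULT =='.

Compute (G \ add) ∪ pre:
  G ∩ del = {}  (empty — regression defined)
  G \ add = {pkg_at(p1,gate), truck_at(t3,portB)} \ {truck_at(t3,portB)} = {pkg_at(p1,gate)}
  ∪ pre   = {pkg_at(p1,gate)} ∪ {truck_at(t3,gate)}
          = {pkg_at(p1,gate), truck_at(t3,gate)}

== RESULT ==
["pkg_at(p1,gate)", "truck_at(t3,gate)"]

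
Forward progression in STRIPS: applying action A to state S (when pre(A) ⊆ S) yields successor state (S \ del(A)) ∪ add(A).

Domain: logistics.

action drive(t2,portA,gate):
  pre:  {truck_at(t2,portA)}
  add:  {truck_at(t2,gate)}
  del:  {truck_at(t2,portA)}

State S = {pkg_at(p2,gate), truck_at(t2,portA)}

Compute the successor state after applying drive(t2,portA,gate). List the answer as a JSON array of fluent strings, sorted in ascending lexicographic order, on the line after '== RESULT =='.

Progress:
  pre ⊆ S: {truck_at(t2,portA)} ⊆ S  — applicable
  S \ del = {pkg_at(p2,gate)}
  ∪ add   = {pkg_at(p2,gate), truck_at(t2,gate)}

== RESULT ==
["pkg_at(p2,gate)", "truck_at(t2,gate)"]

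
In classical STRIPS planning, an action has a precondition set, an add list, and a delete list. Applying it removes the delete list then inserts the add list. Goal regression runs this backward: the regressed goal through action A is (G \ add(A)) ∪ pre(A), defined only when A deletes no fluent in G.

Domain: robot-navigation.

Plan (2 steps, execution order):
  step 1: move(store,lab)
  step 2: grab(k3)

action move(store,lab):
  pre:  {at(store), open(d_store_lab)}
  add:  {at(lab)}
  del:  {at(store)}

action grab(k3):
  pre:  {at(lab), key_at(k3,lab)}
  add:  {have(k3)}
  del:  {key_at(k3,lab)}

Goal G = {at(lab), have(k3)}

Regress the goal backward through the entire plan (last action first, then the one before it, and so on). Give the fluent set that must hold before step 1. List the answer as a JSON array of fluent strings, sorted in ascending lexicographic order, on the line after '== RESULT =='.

Work backward from the goal:
  through step 2 (grab(k3)): drop {have(k3)}, keep {at(lab)}, require {at(lab), key_at(k3,lab)}
    → {at(lab), key_at(k3,lab)}
  through step 1 (move(store,lab)): drop {at(lab)}, keep {key_at(k3,lab)}, require {at(store), open(d_store_lab)}
    → {at(store), key_at(k3,lab), open(d_store_lab)}

== RESULT ==
["at(store)", "key_at(k3,lab)", "open(d_store_lab)"]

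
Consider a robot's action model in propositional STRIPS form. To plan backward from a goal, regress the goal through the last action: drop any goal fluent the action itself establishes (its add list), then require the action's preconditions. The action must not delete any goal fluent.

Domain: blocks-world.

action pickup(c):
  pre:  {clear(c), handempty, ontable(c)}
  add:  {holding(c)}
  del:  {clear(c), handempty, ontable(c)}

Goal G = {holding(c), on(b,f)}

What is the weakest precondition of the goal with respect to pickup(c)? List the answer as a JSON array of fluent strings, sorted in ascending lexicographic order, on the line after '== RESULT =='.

Regress:
  G ∩ del = {}  (empty — regression defined)
  G \ add = {holding(c), on(b,f)} \ {holding(c)} = {on(b,f)}
  ∪ pre   = {on(b,f)} ∪ {clear(c), handempty, ontable(c)}
          = {clear(c), handempty, on(b,f), ontable(c)}

== RESULT ==
["clear(c)", "handempty", "on(b,f)", "ontable(c)"]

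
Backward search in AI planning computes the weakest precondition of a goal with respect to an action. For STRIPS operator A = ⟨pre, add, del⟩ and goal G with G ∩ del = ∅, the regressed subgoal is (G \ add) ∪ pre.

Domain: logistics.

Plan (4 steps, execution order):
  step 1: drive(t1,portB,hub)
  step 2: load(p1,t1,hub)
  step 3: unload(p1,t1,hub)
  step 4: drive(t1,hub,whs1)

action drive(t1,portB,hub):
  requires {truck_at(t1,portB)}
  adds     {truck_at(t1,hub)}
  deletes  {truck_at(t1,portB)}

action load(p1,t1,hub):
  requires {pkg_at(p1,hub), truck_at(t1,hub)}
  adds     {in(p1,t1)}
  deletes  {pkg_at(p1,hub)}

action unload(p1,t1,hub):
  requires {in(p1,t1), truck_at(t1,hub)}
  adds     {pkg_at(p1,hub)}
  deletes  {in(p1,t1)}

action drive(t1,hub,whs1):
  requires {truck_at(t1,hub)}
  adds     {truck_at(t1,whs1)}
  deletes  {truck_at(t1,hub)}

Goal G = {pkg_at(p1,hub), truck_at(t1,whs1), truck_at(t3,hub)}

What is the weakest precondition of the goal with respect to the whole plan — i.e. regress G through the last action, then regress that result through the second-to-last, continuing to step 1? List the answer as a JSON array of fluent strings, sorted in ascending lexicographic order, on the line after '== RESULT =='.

Regress step by step:
  through step 4 (drive(t1,hub,whs1)): drop {truck_at(t1,whs1)}, keep {pkg_at(p1,hub), truck_at(t3,hub)}, require {truck_at(t1,hub)}
    → {pkg_at(p1,hub), truck_at(t1,hub), truck_at(t3,hub)}
  through step 3 (unload(p1,t1,hub)): drop {pkg_at(p1,hub)}, keep {truck_at(t1,hub), truck_at(t3,hub)}, require {in(p1,t1), truck_at(t1,hub)}
    → {in(p1,t1), truck_at(t1,hub), truck_at(t3,hub)}
  through step 2 (load(p1,t1,hub)): drop {in(p1,t1)}, keep {truck_at(t1,hub), truck_at(t3,hub)}, require {pkg_at(p1,hub), truck_at(t1,hub)}
    → {pkg_at(p1,hub), truck_at(t1,hub), truck_at(t3,hub)}
  through step 1 (drive(t1,portB,hub)): drop {truck_at(t1,hub)}, keep {pkg_at(p1,hub), truck_at(t3,hub)}, require {truck_at(t1,portB)}
    → {pkg_at(p1,hub), truck_at(t1,portB), truck_at(t3,hub)}

== RESULT ==
["pkg_at(p1,hub)", "truck_at(t1,portB)", "truck_at(t3,hub)"]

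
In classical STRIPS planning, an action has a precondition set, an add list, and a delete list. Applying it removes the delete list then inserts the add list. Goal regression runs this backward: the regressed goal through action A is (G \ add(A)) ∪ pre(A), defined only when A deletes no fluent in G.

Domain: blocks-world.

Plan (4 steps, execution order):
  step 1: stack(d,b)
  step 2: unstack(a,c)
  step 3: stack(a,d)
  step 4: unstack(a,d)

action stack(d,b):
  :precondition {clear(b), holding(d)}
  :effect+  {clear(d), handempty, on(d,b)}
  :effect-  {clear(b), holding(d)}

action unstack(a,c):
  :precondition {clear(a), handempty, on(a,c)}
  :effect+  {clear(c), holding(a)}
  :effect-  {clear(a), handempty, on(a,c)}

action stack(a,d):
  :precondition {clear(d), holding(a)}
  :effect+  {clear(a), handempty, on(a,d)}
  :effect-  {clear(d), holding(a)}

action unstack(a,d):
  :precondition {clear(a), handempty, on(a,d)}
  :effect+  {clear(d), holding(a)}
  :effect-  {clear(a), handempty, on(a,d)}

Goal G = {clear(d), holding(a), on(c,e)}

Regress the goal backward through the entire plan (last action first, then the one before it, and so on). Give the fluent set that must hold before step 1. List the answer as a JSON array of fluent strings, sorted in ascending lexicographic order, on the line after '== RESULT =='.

Regress step by step:
  through step 4 (unstack(a,d)): drop {clear(d), holding(a)}, keep {on(c,e)}, require {clear(a), handempty, on(a,d)}
    → {clear(a), handempty, on(a,d), on(c,e)}
  through step 3 (stack(a,d)): drop {clear(a), handempty, on(a,d)}, keep {on(c,e)}, require {clear(d), holding(a)}
    → {clear(d), holding(a), on(c,e)}
  through step 2 (unstack(a,c)): drop {holding(a)}, keep {clear(d), on(c,e)}, require {clear(a), handempty, on(a,c)}
    → {clear(a), clear(d), handempty, on(a,c), on(c,e)}
  through step 1 (stack(d,b)): drop {clear(d), handempty}, keep {clear(a), on(a,c), on(c,e)}, require {clear(b), holding(d)}
    → {clear(a), clear(b), holding(d), on(a,c), on(c,e)}

== RESULT ==
["clear(a)", "clear(b)", "holding(d)", "on(a,c)", "on(c,e)"]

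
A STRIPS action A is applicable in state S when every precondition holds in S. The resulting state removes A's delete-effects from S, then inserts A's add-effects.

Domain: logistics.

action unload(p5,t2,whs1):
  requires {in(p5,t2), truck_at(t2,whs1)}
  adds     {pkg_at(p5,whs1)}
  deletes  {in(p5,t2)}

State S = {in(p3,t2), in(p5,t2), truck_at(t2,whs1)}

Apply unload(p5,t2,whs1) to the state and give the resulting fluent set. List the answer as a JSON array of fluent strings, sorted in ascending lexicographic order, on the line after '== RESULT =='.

Compute (S \ del) ∪ add:
  pre ⊆ S: {in(p5,t2), truck_at(t2,whs1)} ⊆ S  — applicable
  S \ del = {in(p3,t2), truck_at(t2,whs1)}
  ∪ add   = {in(p3,t2), pkg_at(p5,whs1), truck_at(t2,whs1)}

== RESULT ==
["in(p3,t2)", "pkg_at(p5,whs1)", "truck_at(t2,whs1)"]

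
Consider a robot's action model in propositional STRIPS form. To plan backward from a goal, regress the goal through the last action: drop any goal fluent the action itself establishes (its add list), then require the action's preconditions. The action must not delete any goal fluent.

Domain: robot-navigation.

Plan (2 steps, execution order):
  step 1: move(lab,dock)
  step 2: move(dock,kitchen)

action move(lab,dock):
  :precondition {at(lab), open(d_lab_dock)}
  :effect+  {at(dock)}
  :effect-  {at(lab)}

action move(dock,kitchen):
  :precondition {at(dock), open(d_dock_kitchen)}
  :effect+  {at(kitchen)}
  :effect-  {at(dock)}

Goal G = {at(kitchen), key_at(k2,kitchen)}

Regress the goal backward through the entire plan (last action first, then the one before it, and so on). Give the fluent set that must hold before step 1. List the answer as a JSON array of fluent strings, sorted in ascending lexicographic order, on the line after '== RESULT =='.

Work backward from the goal:
  through step 2 (move(dock,kitchen)): drop {at(kitchen)}, keep {key_at(k2,kitchen)}, require {at(dock), open(d_dock_kitchen)}
    → {at(dock), key_at(k2,kitchen), open(d_dock_kitchen)}
  through step 1 (move(lab,dock)): drop {at(dock)}, keep {key_at(k2,kitchen), open(d_dock_kitchen)}, require {at(lab), open(d_lab_dock)}
    → {at(lab), key_at(k2,kitchen), open(d_dock_kitchen), open(d_lab_dock)}

== RESULT ==
["at(lab)", "key_at(k2,kitchen)", "open(d_dock_kitchen)", "open(d_lab_dock)"]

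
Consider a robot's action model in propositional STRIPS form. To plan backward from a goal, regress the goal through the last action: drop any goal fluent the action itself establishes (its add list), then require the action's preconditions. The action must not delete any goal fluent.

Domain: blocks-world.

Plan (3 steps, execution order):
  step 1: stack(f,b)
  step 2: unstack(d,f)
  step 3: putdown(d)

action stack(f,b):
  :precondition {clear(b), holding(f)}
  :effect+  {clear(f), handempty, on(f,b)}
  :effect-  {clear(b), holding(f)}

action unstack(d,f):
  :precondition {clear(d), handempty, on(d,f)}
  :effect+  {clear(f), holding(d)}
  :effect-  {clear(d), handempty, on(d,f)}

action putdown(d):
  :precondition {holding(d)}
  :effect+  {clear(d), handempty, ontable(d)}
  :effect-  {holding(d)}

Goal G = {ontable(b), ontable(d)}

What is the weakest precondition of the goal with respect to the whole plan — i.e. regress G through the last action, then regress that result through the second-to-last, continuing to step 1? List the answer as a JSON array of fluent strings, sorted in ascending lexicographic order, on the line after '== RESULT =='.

Regress step by step:
  through step 3 (putdown(d)): drop {ontable(d)}, keep {ontable(b)}, require {holding(d)}
    → {holding(d), ontable(b)}
  through step 2 (unstack(d,f)): drop {holding(d)}, keep {ontable(b)}, require {clear(d), handempty, on(d,f)}
    → {clear(d), handempty, on(d,f), ontable(b)}
  through step 1 (stack(f,b)): drop {handempty}, keep {clear(d), on(d,f), ontable(b)}, require {clear(b), holding(f)}
    → {clear(b), clear(d), holding(f), on(d,f), ontable(b)}

== RESULT ==
["clear(b)", "clear(d)", "holding(f)", "on(d,f)", "ontable(b)"]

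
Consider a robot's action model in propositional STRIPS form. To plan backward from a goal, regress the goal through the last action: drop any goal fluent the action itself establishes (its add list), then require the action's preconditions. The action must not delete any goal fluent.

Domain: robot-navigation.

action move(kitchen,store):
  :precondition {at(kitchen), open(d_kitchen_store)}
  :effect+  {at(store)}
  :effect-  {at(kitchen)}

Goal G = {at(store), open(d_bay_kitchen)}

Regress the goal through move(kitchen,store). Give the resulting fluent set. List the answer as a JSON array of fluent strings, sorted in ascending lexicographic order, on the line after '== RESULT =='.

Compute (G \ add) ∪ pre:
  G ∩ del = {}  (empty — regression defined)
  G \ add = {at(store), open(d_bay_kitchen)} \ {at(store)} = {open(d_bay_kitchen)}
  ∪ pre   = {open(d_bay_kitchen)} ∪ {at(kitchen), open(d_kitchen_store)}
          = {at(kitchen), open(d_bay_kitchen), open(d_kitchen_store)}

== RESULT ==
["at(kitchen)", "open(d_bay_kitchen)", "open(d_kitchen_store)"]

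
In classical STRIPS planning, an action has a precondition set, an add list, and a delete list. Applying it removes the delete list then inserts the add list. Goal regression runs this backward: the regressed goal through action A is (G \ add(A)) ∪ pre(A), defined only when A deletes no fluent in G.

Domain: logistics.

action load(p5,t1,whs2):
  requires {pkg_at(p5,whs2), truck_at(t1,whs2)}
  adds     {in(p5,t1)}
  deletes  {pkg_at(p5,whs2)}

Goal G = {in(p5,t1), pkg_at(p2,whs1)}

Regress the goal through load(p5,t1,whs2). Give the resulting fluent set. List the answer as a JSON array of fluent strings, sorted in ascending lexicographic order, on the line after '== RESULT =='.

Compute (G \ add) ∪ pre:
  G ∩ del = {}  (empty — regression defined)
  G \ add = {in(p5,t1), pkg_at(p2,whs1)} \ {in(p5,t1)} = {pkg_at(p2,whs1)}
  ∪ pre   = {pkg_at(p2,whs1)} ∪ {pkg_at(p5,whs2), truck_at(t1,whs2)}
          = {pkg_at(p2,whs1), pkg_at(p5,whs2), truck_at(t1,whs2)}

== RESULT ==
["pkg_at(p2,whs1)", "pkg_at(p5,whs2)", "truck_at(t1,whs2)"]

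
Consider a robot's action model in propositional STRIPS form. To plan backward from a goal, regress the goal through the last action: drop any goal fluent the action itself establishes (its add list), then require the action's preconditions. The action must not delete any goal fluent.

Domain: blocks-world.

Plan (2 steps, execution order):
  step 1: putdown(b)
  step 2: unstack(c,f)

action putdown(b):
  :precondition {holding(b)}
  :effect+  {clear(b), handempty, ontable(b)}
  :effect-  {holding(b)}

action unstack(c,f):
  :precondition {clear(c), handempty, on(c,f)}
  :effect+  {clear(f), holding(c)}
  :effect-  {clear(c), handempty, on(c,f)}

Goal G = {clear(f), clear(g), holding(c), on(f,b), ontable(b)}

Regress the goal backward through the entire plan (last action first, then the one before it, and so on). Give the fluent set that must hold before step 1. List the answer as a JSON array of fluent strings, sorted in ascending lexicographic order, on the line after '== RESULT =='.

Regress step by step:
  through step 2 (unstack(c,f)): drop {clear(f), holding(c)}, keep {clear(g), on(f,b), ontable(b)}, require {clear(c), handempty, on(c,f)}
    → {clear(c), clear(g), handempty, on(c,f), on(f,b), ontable(b)}
  through step 1 (putdown(b)): drop {handempty, ontable(b)}, keep {clear(c), clear(g), on(c,f), on(f,b)}, require {holding(b)}
    → {clear(c), clear(g), holding(b), on(c,f), on(f,b)}

== RESULT ==
["clear(c)", "clear(g)", "holding(b)", "on(c,f)", "on(f,b)"]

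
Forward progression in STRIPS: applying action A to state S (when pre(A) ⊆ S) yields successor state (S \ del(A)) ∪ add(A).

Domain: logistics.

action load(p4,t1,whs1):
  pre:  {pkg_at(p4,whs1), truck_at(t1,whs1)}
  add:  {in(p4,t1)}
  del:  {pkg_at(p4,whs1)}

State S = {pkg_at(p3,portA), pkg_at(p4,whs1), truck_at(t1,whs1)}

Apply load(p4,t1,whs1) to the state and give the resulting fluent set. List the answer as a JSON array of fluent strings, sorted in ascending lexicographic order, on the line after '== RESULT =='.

Progress:
  pre ⊆ S: {pkg_at(p4,whs1), truck_at(t1,whs1)} ⊆ S  — applicable
  S \ del = {pkg_at(p3,portA), truck_at(t1,whs1)}
  ∪ add   = {in(p4,t1), pkg_at(p3,portA), truck_at(t1,whs1)}

== RESULT ==
["in(p4,t1)", "pkg_at(p3,portA)", "truck_at(t1,whs1)"]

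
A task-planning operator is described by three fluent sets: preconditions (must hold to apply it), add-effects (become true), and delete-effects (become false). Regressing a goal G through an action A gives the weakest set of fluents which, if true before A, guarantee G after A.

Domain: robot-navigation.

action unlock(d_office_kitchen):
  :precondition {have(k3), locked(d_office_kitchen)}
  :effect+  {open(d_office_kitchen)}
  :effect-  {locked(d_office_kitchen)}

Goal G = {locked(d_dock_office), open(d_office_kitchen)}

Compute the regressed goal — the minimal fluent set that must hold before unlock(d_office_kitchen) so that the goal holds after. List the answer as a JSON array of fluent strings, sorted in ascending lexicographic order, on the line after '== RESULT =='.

Compute (G \ add) ∪ pre:
  G ∩ del = {}  (empty — regression defined)
  G \ add = {locked(d_dock_office), open(d_office_kitchen)} \ {open(d_office_kitchen)} = {locked(d_dock_office)}
  ∪ pre   = {locked(d_dock_office)} ∪ {have(k3), locked(d_office_kitchen)}
          = {have(k3), locked(d_dock_office), locked(d_office_kitchen)}

== RESULT ==
["have(k3)", "locked(d_dock_office)", "locked(d_office_kitchen)"]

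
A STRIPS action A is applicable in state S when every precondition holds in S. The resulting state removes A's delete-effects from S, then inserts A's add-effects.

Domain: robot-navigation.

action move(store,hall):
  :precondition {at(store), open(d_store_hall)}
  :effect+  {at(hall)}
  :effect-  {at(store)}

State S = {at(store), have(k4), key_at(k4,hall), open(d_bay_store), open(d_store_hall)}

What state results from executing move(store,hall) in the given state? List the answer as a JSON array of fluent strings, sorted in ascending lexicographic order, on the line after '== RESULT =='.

Progress:
  pre ⊆ S: {at(store), open(d_store_hall)} ⊆ S  — applicable
  S \ del = {have(k4), key_at(k4,hall), open(d_bay_store), open(d_store_hall)}
  ∪ add   = {at(hall), have(k4), key_at(k4,hall), open(d_bay_store), open(d_store_hall)}

== RESULT ==
["at(hall)", "have(k4)", "key_at(k4,hall)", "open(d_bay_store)", "open(d_store_hall)"]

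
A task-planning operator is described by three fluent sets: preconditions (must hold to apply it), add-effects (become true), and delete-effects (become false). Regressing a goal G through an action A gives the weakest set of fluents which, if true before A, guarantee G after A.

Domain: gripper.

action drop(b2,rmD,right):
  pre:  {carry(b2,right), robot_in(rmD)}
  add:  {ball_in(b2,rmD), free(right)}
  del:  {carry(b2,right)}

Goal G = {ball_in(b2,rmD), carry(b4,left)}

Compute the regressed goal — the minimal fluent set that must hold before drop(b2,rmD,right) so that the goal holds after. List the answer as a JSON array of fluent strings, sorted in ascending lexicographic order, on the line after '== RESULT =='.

Compute (G \ add) ∪ pre:
  G ∩ del = {}  (empty — regression defined)
  G \ add = {ball_in(b2,rmD), carry(b4,left)} \ {ball_in(b2,rmD), free(right)} = {carry(b4,left)}
  ∪ pre   = {carry(b4,left)} ∪ {carry(b2,right), robot_in(rmD)}
          = {carry(b2,right), carry(b4,left), robot_in(rmD)}

== RESULT ==
["carry(b2,right)", "carry(b4,left)", "robot_in(rmD)"]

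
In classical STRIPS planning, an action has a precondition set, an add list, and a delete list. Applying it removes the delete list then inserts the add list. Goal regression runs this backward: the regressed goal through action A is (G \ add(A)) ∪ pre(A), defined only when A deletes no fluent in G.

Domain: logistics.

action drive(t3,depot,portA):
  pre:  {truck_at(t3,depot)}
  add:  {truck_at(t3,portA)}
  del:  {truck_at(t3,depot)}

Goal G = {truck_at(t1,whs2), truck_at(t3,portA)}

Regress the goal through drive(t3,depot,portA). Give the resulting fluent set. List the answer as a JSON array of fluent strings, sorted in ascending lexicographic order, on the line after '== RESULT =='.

Regress:
  G ∩ del = {}  (empty — regression defined)
  G \ add = {truck_at(t1,whs2), truck_at(t3,portA)} \ {truck_at(t3,portA)} = {truck_at(t1,whs2)}
  ∪ pre   = {truck_at(t1,whs2)} ∪ {truck_at(t3,depot)}
          = {truck_at(t1,whs2), truck_at(t3,depot)}

== RESULT ==
["truck_at(t1,whs2)", "truck_at(t3,depot)"]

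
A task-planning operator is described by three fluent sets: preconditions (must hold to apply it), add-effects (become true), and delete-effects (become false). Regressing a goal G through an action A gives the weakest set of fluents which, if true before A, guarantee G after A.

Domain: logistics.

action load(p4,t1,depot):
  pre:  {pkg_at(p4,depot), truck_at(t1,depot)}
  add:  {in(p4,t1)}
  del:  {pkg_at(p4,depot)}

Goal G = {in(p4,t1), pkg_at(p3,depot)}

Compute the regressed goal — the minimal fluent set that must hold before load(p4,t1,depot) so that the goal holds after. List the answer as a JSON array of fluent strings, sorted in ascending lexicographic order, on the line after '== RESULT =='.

Regress:
  G ∩ del = {}  (empty — regression defined)
  G \ add = {in(p4,t1), pkg_at(p3,depot)} \ {in(p4,t1)} = {pkg_at(p3,depot)}
  ∪ pre   = {pkg_at(p3,depot)} ∪ {pkg_at(p4,depot), truck_at(t1,depot)}
          = {pkg_at(p3,depot), pkg_at(p4,depot), truck_at(t1,depot)}

== RESULT ==
["pkg_at(p3,depot)", "pkg_at(p4,depot)", "truck_at(t1,depot)"]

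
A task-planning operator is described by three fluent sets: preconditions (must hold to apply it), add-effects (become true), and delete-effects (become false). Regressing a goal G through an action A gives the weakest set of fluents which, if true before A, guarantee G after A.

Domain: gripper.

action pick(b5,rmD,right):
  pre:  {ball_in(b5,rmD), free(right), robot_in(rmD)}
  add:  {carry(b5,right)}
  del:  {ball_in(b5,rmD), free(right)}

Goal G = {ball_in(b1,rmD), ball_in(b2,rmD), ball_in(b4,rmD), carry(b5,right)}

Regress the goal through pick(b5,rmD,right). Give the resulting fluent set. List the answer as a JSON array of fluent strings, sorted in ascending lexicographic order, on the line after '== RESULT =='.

Regress:
  G ∩ del = {}  (empty — regression defined)
  G \ add = {ball_in(b1,rmD), ball_in(b2,rmD), ball_in(b4,rmD), carry(b5,right)} \ {carry(b5,right)} = {ball_in(b1,rmD), ball_in(b2,rmD), ball_in(b4,rmD)}
  ∪ pre   = {ball_in(b1,rmD), ball_in(b2,rmD), ball_in(b4,rmD)} ∪ {ball_in(b5,rmD), free(right), robot_in(rmD)}
          = {ball_in(b1,rmD), ball_in(b2,rmD), ball_in(b4,rmD), ball_in(b5,rmD), free(right), robot_in(rmD)}

== RESULT ==
["ball_in(b1,rmD)", "ball_in(b2,rmD)", "ball_in(b4,rmD)", "ball_in(b5,rmD)", "free(right)", "robot_in(rmD)"]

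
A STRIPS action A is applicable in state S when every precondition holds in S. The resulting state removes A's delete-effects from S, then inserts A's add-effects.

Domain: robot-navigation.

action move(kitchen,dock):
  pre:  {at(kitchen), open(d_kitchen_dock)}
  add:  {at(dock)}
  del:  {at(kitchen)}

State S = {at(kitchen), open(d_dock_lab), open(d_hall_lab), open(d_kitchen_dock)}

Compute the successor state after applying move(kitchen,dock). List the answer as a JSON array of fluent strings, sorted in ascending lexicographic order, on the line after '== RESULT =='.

Progress:
  pre ⊆ S: {at(kitchen), open(d_kitchen_dock)} ⊆ S  — applicable
  S \ del = {open(d_dock_lab), open(d_hall_lab), open(d_kitchen_dock)}
  ∪ add   = {at(dock), open(d_dock_lab), open(d_hall_lab), open(d_kitchen_dock)}

== RESULT ==
["at(dock)", "open(d_dock_lab)", "open(d_hall_lab)", "open(d_kitchen_dock)"]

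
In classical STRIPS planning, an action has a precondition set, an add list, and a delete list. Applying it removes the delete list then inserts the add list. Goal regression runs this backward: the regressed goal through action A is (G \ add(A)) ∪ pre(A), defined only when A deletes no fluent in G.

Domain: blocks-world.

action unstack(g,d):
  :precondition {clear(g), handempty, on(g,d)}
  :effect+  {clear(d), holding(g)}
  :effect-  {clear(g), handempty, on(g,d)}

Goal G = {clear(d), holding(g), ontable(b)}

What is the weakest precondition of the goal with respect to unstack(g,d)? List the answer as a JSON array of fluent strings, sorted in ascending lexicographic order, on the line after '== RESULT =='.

Regress:
  G ∩ del = {}  (empty — regression defined)
  G \ add = {clear(d), holding(g), ontable(b)} \ {clear(d), holding(g)} = {ontable(b)}
  ∪ pre   = {ontable(b)} ∪ {clear(g), handempty, on(g,d)}
          = {clear(g), handempty, on(g,d), ontable(b)}

== RESULT ==
["clear(g)", "handempty", "on(g,d)", "ontable(b)"]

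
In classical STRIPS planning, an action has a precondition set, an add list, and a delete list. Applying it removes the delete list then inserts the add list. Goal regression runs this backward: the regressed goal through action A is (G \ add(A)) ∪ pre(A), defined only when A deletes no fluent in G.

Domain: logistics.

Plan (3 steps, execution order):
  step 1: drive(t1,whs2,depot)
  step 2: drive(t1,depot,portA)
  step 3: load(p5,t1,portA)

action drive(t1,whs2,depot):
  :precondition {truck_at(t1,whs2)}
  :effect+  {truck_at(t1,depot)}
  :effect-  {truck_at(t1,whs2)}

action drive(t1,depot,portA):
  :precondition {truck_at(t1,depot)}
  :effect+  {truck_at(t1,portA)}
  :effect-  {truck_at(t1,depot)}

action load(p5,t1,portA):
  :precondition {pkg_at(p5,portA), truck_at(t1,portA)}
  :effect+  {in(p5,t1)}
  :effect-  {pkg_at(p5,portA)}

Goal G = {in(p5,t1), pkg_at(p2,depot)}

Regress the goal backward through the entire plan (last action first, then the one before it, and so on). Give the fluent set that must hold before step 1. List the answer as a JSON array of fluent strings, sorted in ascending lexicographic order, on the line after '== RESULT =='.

Work backward from the goal:
  through step 3 (load(p5,t1,portA)): drop {in(p5,t1)}, keep {pkg_at(p2,depot)}, require {pkg_at(p5,portA), truck_at(t1,portA)}
    → {pkg_at(p2,depot), pkg_at(p5,portA), truck_at(t1,portA)}
  through step 2 (drive(t1,depot,portA)): drop {truck_at(t1,portA)}, keep {pkg_at(p2,depot), pkg_at(p5,portA)}, require {truck_at(t1,depot)}
    → {pkg_at(p2,depot), pkg_at(p5,portA), truck_at(t1,depot)}
  through step 1 (drive(t1,whs2,depot)): drop {truck_at(t1,depot)}, keep {pkg_at(p2,depot), pkg_at(p5,portA)}, require {truck_at(t1,whs2)}
    → {pkg_at(p2,depot), pkg_at(p5,portA), truck_at(t1,whs2)}

== RESULT ==
["pkg_at(p2,depot)", "pkg_at(p5,portA)", "truck_at(t1,whs2)"]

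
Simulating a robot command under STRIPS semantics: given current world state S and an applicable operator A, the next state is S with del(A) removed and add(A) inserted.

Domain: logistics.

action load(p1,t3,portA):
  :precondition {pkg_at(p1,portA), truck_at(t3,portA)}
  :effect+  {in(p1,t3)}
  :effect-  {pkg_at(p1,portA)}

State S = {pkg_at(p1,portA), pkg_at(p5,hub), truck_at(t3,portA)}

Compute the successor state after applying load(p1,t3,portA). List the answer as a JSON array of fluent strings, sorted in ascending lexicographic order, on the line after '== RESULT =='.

Progress:
  pre ⊆ S: {pkg_at(p1,portA), truck_at(t3,portA)} ⊆ S  — applicable
  S \ del = {pkg_at(p5,hub), truck_at(t3,portA)}
  ∪ add   = {in(p1,t3), pkg_at(p5,hub), truck_at(t3,portA)}

== RESULT ==
["in(p1,t3)", "pkg_at(p5,hub)", "truck_at(t3,portA)"]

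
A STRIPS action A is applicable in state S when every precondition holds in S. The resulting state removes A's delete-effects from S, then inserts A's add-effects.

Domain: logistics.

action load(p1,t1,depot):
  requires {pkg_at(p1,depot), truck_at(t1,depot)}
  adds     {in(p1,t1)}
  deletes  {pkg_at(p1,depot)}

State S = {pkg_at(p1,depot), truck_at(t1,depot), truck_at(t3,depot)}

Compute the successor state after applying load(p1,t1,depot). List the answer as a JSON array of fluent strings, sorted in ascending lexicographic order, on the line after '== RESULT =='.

Progress:
  pre ⊆ S: {pkg_at(p1,depot), truck_at(t1,depot)} ⊆ S  — applicable
  S \ del = {truck_at(t1,depot), truck_at(t3,depot)}
  ∪ add   = {in(p1,t1), truck_at(t1,depot), truck_at(t3,depot)}

== RESULT ==
["in(p1,t1)", "truck_at(t1,depot)", "truck_at(t3,depot)"]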